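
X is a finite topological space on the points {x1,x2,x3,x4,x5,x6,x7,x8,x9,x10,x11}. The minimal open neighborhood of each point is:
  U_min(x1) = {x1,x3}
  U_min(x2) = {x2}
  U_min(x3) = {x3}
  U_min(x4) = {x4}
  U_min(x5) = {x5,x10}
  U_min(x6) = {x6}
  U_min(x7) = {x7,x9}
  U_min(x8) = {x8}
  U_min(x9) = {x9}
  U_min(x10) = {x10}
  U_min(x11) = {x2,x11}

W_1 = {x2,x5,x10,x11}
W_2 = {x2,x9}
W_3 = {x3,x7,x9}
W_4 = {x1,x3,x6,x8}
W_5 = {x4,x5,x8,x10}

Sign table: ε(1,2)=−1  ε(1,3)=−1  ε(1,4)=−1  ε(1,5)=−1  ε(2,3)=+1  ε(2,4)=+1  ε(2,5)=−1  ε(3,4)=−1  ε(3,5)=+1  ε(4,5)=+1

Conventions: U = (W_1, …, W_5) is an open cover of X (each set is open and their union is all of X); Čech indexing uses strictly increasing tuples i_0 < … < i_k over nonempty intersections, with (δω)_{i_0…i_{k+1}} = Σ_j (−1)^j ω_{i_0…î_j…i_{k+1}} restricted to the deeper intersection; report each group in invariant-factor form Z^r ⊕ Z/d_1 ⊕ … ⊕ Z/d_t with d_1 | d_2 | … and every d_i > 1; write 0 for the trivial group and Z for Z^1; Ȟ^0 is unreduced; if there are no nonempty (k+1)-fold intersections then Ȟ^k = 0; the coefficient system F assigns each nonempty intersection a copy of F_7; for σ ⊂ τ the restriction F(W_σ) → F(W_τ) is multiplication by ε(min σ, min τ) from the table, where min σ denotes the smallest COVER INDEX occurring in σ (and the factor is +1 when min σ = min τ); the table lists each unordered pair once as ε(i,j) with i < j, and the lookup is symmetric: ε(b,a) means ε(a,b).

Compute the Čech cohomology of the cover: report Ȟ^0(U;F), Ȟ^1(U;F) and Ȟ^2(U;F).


Ȟ^0(U;F) ≅ 0,  Ȟ^1(U;F) ≅ 0,  Ȟ^2(U;F) ≅ 0

nerve of the cover:
  W12={x2} W15={x5,x10} W23={x9} W34={x3} W45={x8}
C dims 5,5; δ0: rk_F7 5
Ȟ^0 = (5 − 5) − 0 = 0, so Ȟ^0 ≅ 0
Ȟ^1 = (5 − 0) − 5 = 0, so Ȟ^1 ≅ 0
Ȟ^2 = (0 − 0) − 0 = 0, so Ȟ^2 ≅ 0


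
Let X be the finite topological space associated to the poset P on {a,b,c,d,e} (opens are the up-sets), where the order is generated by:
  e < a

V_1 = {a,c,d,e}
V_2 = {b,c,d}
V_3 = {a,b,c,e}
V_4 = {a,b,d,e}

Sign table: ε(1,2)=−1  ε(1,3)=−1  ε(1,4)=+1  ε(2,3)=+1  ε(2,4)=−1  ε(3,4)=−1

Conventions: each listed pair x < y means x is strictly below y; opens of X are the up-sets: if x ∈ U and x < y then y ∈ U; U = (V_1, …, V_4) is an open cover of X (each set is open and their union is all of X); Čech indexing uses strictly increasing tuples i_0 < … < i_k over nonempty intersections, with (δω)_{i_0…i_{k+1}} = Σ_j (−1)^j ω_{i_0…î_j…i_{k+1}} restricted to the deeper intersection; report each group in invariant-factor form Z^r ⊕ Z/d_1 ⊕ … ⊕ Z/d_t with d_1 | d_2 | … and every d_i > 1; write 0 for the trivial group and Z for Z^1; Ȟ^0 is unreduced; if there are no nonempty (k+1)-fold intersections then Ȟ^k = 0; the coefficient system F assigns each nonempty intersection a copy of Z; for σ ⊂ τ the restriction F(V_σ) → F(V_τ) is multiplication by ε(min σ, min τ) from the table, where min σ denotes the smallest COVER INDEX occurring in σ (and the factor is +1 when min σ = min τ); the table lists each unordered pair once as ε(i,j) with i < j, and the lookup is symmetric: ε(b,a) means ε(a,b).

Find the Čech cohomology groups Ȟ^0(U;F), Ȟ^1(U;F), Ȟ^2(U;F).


Ȟ^0(U;F) ≅ Z,  Ȟ^1(U;F) ≅ 0,  Ȟ^2(U;F) ≅ Z

intersection data:
  V12={c,d} V13={a,c,e} V14={a,d,e} V23={b,c} V24={b,d} V34={a,b,e}
  V123={c} V124={d} V134={a,e} V234={b}
C dims 4,6,4; δ0: rk 3, SNF 1^3; δ1: rk 3, SNF 1^3
Ȟ^0 = (4 − 3) − 0 = 1, so Ȟ^0 ≅ Z
Ȟ^1 = (6 − 3) − 3 = 0, so Ȟ^1 ≅ 0
Ȟ^2 = (4 − 0) − 3 = 1, so Ȟ^2 ≅ Z


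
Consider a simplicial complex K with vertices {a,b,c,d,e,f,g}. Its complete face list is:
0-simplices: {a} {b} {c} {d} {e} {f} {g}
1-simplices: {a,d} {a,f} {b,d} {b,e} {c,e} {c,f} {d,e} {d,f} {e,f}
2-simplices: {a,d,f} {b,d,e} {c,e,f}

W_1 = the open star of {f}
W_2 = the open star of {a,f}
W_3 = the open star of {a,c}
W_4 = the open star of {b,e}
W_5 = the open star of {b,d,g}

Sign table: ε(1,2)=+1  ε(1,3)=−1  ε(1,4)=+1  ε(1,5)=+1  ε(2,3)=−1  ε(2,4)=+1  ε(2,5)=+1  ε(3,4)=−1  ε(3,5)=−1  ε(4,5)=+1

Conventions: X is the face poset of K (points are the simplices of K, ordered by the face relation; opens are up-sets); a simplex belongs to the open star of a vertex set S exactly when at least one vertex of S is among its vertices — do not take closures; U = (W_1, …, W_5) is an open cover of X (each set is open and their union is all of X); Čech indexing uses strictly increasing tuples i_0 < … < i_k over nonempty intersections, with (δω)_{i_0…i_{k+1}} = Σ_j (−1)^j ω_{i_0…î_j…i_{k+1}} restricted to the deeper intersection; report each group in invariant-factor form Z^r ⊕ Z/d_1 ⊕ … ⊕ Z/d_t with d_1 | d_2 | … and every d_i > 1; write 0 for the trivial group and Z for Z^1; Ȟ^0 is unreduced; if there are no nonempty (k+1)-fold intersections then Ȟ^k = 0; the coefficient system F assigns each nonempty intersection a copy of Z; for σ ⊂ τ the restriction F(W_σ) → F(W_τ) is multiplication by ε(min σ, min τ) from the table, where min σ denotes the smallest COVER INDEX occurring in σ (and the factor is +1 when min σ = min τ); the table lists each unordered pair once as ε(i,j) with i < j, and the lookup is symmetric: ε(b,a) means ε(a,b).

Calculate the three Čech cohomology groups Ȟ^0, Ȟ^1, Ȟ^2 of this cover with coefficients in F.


nerve simplices:
  W1={{f},{a,f},{c,f},{d,f},{e,f},{a,d,f},{c,e,f}} W2={{a},{f},{a,d},{a,f},{c,f},{d,f},{e,f},{a,d,f},{c,e,f}} W3={{a},{c},{a,d},{a,f},{c,e},{c,f},{a,d,f},{c,e,f}} W4={{b},{e},{b,d},{b,e},{c,e},{d,e},{e,f},{b,d,e},{c,e,f}} W5={{b},{d},{g},{a,d},{b,d},{b,e},{d,e},{d,f},{a,d,f},{b,d,e}}
  W12={{f},{a,f},{c,f},{d,f},{e,f},{a,d,f},{c,e,f}} W13={{a,f},{c,f},{a,d,f},{c,e,f}} W14={{e,f},{c,e,f}} W15={{d,f},{a,d,f}} W23={{a},{a,d},{a,f},{c,f},{a,d,f},{c,e,f}} W24={{e,f},{c,e,f}} W25={{a,d},{d,f},{a,d,f}} W34={{c,e},{c,e,f}} W35={{a,d},{a,d,f}} W45={{b},{b,d},{b,e},{d,e},{b,d,e}}
  W123={{a,f},{c,f},{a,d,f},{c,e,f}} W124={{e,f},{c,e,f}} W125={{d,f},{a,d,f}} W134={{c,e,f}} W135={{a,d,f}} W234={{c,e,f}} W235={{a,d},{a,d,f}}
  W1234={{c,e,f}} W1235={{a,d,f}}
C dims 5,10,7,2; δ0: rk 4, SNF 1^4; δ1: rk 5, SNF 1^5; δ2: rk 2, SNF 1^2
degree 0: 5−4−0 = 1 → Ȟ^0 ≅ Z
degree 1: 10−5−4 = 1 → Ȟ^1 ≅ Z
degree 2: 7−2−5 = 0 → Ȟ^2 ≅ 0

Ȟ^0 ≅ Z, Ȟ^1 ≅ Z, Ȟ^2 ≅ 0


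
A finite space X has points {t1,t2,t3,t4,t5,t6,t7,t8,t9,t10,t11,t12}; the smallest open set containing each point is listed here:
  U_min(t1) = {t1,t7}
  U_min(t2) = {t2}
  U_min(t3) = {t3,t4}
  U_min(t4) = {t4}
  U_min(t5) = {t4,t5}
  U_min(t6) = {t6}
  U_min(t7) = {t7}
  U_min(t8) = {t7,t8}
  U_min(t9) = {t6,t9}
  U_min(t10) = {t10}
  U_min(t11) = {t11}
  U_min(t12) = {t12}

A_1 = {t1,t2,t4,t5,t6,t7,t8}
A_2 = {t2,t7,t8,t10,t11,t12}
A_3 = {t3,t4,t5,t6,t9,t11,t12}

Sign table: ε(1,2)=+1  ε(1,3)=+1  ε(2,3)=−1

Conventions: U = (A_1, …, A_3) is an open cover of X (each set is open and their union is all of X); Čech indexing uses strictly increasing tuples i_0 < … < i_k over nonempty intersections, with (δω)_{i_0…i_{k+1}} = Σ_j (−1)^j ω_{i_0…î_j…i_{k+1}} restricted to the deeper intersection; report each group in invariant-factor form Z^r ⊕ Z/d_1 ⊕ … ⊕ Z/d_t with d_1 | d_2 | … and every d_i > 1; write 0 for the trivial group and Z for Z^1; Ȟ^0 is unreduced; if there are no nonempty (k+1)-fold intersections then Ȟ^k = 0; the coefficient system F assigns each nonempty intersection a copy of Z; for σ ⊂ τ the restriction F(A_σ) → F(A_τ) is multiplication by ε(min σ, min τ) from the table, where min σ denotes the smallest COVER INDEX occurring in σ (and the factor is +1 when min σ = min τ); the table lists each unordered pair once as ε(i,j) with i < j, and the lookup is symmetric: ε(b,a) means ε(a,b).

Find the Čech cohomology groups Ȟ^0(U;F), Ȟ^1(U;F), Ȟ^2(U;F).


cover nerve:
  A12={t2,t7,t8} A13={t4,t5,t6} A23={t11,t12}
C dims 3,3; δ0: rk 3, SNF 1^2·2
Ȟ^0: (3−3)−0=0 ⇒ 0
Ȟ^1: (3−0)−3=0 plus torsion [2] ⇒ Z/2
Ȟ^2: (0−0)−0=0 ⇒ 0

Ȟ^0 ≅ 0, Ȟ^1 ≅ Z/2, Ȟ^2 ≅ 0


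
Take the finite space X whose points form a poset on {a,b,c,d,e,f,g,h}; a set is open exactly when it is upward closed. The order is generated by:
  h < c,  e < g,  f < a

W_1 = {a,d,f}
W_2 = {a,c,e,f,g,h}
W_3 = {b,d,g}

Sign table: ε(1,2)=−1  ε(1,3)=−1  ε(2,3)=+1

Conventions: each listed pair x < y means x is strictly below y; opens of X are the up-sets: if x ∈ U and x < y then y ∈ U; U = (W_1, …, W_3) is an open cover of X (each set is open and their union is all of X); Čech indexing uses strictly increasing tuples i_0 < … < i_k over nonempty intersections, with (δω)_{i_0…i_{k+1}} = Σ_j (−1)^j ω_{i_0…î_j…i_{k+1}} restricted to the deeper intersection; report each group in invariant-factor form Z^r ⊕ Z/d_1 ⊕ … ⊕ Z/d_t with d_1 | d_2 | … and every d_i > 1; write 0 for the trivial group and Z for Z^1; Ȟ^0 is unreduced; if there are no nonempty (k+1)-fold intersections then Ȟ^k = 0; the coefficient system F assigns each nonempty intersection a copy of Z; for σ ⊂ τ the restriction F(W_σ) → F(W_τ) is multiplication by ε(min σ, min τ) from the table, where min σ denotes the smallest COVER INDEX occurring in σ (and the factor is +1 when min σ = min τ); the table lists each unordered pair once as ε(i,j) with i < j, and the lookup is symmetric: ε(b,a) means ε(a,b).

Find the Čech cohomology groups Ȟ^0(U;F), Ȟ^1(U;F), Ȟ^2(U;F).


intersection data:
  W12={a,f} W13={d} W23={g}
C dims 3,3; δ0: rk 2, SNF 1^2
Ȟ^0 = (3 − 2) − 0 = 1, so Ȟ^0 ≅ Z
Ȟ^1 = (3 − 0) − 2 = 1, so Ȟ^1 ≅ Z
Ȟ^2 = (0 − 0) − 0 = 0, so Ȟ^2 ≅ 0

Ȟ^0 = Z,  Ȟ^1 = Z,  Ȟ^2 = 0


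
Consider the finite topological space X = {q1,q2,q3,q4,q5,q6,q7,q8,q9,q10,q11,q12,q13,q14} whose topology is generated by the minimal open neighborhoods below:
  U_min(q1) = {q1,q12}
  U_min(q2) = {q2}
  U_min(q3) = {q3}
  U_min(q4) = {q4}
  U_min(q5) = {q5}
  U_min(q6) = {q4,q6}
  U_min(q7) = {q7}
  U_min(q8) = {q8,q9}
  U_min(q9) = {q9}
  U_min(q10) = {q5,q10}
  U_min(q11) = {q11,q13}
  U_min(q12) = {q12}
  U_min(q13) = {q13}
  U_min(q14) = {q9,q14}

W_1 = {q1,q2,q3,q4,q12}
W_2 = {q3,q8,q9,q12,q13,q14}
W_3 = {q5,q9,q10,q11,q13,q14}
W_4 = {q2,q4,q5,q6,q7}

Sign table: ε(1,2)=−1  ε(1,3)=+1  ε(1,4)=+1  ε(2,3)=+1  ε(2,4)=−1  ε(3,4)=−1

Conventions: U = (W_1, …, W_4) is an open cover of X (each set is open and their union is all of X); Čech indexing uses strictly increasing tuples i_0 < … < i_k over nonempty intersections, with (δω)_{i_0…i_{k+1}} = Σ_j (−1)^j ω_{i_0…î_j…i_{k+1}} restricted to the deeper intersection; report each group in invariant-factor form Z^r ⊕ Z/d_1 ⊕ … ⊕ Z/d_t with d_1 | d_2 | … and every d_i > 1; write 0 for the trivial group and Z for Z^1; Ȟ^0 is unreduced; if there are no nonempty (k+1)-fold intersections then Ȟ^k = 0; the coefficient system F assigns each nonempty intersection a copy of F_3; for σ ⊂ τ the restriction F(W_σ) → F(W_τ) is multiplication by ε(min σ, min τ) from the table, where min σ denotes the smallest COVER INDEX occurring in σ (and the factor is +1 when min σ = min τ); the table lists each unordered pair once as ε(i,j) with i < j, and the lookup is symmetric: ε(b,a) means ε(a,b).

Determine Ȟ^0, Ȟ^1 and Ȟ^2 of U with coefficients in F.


Ȟ^0 = Z/3; Ȟ^1 = Z/3; Ȟ^2 = 0

nonempty overlaps:
  W12={q3,q12} W14={q2,q4} W23={q9,q13,q14} W34={q5}
C dims 4,4; δ0: rk_F3 3
degree 0: 4−3−0 = 1 → Ȟ^0 ≅ Z/3
degree 1: 4−0−3 = 1 → Ȟ^1 ≅ Z/3
degree 2: 0−0−0 = 0 → Ȟ^2 ≅ 0


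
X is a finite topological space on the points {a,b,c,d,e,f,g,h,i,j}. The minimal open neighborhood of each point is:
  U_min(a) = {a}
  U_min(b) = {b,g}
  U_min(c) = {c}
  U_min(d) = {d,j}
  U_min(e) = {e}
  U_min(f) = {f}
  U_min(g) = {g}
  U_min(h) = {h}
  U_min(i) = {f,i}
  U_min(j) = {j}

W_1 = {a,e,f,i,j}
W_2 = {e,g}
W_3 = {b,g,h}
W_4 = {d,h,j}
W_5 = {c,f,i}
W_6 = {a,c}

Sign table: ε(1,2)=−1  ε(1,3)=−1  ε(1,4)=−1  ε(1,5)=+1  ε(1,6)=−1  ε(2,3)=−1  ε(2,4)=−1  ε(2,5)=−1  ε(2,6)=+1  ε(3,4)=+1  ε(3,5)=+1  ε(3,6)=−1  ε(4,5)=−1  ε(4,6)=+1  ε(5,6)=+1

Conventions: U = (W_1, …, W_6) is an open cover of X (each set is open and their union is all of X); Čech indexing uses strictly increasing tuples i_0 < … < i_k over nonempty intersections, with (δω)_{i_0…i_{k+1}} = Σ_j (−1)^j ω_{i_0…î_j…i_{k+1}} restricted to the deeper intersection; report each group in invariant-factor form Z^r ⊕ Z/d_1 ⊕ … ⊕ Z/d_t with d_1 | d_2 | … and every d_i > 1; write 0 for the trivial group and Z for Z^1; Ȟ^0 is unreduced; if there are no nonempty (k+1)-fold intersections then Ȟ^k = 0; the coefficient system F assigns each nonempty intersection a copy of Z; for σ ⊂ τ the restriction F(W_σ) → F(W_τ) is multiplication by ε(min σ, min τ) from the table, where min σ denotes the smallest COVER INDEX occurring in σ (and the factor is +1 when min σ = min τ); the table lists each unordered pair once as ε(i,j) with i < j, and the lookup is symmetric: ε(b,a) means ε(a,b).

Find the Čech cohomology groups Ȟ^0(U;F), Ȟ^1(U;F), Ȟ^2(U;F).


nonempty intersections:
  W12={e} W14={j} W15={f,i} W16={a} W23={g} W34={h} W56={c}
C dims 6,7; δ0: rk 6, SNF 1^5·2
Ȟ^0: (6−6)−0=0 ⇒ 0
Ȟ^1: (7−0)−6=1 plus torsion [2] ⇒ Z ⊕ Z/2
Ȟ^2: (0−0)−0=0 ⇒ 0

Ȟ^0(U;F) ≅ 0; Ȟ^1(U;F) ≅ Z ⊕ Z/2; Ȟ^2(U;F) ≅ 0


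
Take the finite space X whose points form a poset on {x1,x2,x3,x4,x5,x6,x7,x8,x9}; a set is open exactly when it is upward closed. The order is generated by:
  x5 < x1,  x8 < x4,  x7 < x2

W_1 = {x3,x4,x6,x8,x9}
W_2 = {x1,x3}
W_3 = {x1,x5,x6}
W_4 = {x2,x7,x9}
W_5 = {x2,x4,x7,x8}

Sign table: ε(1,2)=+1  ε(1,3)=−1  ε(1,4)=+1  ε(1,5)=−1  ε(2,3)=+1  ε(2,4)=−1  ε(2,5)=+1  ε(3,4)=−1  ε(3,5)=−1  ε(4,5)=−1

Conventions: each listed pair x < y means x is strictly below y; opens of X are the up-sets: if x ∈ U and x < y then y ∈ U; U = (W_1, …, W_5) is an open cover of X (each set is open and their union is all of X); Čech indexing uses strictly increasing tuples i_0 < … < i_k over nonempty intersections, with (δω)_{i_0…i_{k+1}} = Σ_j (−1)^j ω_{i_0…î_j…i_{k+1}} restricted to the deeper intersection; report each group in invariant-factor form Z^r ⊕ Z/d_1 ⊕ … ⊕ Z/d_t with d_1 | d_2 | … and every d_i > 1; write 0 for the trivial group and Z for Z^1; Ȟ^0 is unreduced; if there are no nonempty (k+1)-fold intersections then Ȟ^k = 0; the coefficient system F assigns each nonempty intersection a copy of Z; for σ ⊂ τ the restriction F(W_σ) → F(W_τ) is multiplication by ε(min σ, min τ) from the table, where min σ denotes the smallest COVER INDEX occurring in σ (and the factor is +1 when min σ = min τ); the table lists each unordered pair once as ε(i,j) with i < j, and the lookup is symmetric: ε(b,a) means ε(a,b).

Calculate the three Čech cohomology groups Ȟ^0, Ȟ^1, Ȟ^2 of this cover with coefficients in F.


Ȟ^0 ≅ 0, Ȟ^1 ≅ Z ⊕ Z/2 and Ȟ^2 ≅ 0

intersection data:
  W12={x3} W13={x6} W14={x9} W15={x4,x8} W23={x1} W45={x2,x7}
C dims 5,6; δ0: rk 5, SNF 1^4·2
Ȟ^0 = (5 − 5) − 0 = 0, so Ȟ^0 ≅ 0
Ȟ^1 = (6 − 0) − 5 = 1 plus torsion [2], so Ȟ^1 ≅ Z ⊕ Z/2
Ȟ^2 = (0 − 0) − 0 = 0, so Ȟ^2 ≅ 0


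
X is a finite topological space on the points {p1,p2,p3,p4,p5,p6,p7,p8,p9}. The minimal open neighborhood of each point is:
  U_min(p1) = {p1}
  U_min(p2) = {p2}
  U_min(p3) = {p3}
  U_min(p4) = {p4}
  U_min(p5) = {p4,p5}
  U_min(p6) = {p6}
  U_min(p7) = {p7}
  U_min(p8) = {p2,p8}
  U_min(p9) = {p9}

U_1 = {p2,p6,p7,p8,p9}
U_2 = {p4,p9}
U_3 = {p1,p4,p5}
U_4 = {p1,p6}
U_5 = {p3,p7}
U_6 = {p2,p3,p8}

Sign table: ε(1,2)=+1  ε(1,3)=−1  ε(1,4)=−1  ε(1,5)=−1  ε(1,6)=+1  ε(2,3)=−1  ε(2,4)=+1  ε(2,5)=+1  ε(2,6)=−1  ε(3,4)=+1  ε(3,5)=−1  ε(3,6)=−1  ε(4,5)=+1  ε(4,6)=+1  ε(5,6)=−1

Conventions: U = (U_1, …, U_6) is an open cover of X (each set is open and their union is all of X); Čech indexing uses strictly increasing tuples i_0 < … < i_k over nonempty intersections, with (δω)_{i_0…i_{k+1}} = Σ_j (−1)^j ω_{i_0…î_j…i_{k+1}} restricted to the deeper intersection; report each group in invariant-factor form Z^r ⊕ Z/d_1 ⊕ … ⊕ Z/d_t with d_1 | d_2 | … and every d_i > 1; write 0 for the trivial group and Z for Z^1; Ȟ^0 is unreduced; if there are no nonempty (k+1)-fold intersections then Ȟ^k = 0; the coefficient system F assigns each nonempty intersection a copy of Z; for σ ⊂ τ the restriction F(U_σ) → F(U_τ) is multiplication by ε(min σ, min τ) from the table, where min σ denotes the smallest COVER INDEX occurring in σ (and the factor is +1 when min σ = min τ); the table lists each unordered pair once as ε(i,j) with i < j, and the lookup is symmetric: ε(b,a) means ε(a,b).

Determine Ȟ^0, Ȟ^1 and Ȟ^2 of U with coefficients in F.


Ȟ^0(U;F) ≅ Z, Ȟ^1(U;F) ≅ Z^2 and Ȟ^2(U;F) ≅ 0

intersection data:
  U12={p9} U14={p6} U15={p7} U16={p2,p8} U23={p4} U34={p1} U56={p3}
C dims 6,7; δ0: rk 5, SNF 1^5
Ȟ^0 = (6 − 5) − 0 = 1, so Ȟ^0 ≅ Z
Ȟ^1 = (7 − 0) − 5 = 2, so Ȟ^1 ≅ Z^2
Ȟ^2 = (0 − 0) − 0 = 0, so Ȟ^2 ≅ 0


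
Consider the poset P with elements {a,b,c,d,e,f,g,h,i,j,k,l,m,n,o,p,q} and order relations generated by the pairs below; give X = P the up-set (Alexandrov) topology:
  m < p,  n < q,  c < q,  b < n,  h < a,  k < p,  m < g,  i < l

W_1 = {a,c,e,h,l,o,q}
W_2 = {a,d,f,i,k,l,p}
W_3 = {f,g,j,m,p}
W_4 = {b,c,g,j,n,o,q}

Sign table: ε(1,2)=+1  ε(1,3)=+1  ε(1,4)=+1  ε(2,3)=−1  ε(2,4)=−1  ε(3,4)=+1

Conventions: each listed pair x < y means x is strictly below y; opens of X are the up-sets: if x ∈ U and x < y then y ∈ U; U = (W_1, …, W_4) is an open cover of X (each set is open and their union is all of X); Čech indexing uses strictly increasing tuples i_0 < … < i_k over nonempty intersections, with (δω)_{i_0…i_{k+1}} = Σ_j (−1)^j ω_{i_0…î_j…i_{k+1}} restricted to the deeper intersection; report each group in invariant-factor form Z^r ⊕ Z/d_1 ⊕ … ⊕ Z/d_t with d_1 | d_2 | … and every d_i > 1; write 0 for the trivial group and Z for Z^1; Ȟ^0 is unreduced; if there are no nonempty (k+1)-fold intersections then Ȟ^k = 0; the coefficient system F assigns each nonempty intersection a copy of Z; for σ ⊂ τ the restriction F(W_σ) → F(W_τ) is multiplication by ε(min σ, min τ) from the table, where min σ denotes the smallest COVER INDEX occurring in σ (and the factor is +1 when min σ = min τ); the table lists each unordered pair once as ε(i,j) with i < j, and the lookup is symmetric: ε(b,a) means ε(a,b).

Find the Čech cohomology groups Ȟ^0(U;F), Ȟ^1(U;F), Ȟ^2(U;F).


cover nerve:
  W12={a,l} W14={c,o,q} W23={f,p} W34={g,j}
C dims 4,4; δ0: rk 4, SNF 1^3·2
Ȟ^0: (4−4)−0=0 ⇒ 0
Ȟ^1: (4−0)−4=0 plus torsion [2] ⇒ Z/2
Ȟ^2: (0−0)−0=0 ⇒ 0

Ȟ^0 = 0, Ȟ^1 = Z/2 and Ȟ^2 = 0


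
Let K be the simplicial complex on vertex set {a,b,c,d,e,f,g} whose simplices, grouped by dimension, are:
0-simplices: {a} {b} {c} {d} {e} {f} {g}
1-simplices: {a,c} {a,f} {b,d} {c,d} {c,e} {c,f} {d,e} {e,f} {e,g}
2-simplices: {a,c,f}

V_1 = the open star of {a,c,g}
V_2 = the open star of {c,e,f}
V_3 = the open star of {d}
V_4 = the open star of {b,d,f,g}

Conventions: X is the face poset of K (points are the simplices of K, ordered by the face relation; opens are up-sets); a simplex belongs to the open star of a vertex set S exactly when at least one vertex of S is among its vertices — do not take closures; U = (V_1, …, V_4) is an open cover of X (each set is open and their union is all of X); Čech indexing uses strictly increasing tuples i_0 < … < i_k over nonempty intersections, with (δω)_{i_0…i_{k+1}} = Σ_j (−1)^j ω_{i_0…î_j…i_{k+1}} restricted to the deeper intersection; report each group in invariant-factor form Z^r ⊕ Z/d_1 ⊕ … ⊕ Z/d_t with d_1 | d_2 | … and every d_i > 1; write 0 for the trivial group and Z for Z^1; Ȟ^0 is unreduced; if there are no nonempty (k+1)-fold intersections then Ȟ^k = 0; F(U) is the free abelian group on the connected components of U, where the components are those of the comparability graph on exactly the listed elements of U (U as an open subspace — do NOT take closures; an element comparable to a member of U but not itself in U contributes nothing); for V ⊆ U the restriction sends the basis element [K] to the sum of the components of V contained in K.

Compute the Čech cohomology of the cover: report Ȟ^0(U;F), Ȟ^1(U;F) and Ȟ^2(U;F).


Ȟ^0 ≅ Z, Ȟ^1 ≅ Z, Ȟ^2 ≅ 0

nonempty overlaps:
  V1={{a},{c},{g},{a,c},{a,f},{c,d},{c,e},{c,f},{e,g},{a,c,f}} V2={{c},{e},{f},{a,c},{a,f},{c,d},{c,e},{c,f},{d,e},{e,f},{e,g},{a,c,f}} V3={{d},{b,d},{c,d},{d,e}} V4={{b},{d},{f},{g},{a,f},{b,d},{c,d},{c,f},{d,e},{e,f},{e,g},{a,c,f}}
  V12={{c},{a,c},{a,f},{c,d},{c,e},{c,f},{e,g},{a,c,f}} V13={{c,d}} V14={{g},{a,f},{c,d},{c,f},{e,g},{a,c,f}} V23={{c,d},{d,e}} V24={{f},{a,f},{c,d},{c,f},{d,e},{e,f},{e,g},{a,c,f}} V34={{d},{b,d},{c,d},{d,e}}
  V123={{c,d}} V124={{a,f},{c,d},{c,f},{e,g},{a,c,f}} V134={{c,d}} V234={{c,d},{d,e}}
  V1234={{c,d}}
components per intersection:
  V1: {{a},{c},{a,c},{a,f},{c,d},{c,e},{c,f},{a,c,f}} {{g},{e,g}}
  V2: {{c},{e},{f},{a,c},{a,f},{c,d},{c,e},{c,f},{d,e},{e,f},{e,g},{a,c,f}}
  V3: {{d},{b,d},{c,d},{d,e}}
  V4: {{b},{d},{b,d},{c,d},{d,e}} {{f},{a,f},{c,f},{e,f},{a,c,f}} {{g},{e,g}}
  V12: {{c},{a,c},{a,f},{c,d},{c,e},{c,f},{a,c,f}} {{e,g}}
  V13: {{c,d}}
  V14: {{g},{e,g}} {{a,f},{c,f},{a,c,f}} {{c,d}}
  V23: {{c,d}} {{d,e}}
  V24: {{f},{a,f},{c,f},{e,f},{a,c,f}} {{c,d}} {{d,e}} {{e,g}}
  V34: {{d},{b,d},{c,d},{d,e}}
  V123: {{c,d}}
  V124: {{a,f},{c,f},{a,c,f}} {{c,d}} {{e,g}}
  V134: {{c,d}}
  V234: {{c,d}} {{d,e}}
  V1234: {{c,d}}
C dims 7,13,7,1; δ0: rk 6, SNF 1^6; δ1: rk 6, SNF 1^6; δ2: rk 1, SNF 1^1
degree 0: 7−6−0 = 1 → Ȟ^0 ≅ Z
degree 1: 13−6−6 = 1 → Ȟ^1 ≅ Z
degree 2: 7−1−6 = 0 → Ȟ^2 ≅ 0


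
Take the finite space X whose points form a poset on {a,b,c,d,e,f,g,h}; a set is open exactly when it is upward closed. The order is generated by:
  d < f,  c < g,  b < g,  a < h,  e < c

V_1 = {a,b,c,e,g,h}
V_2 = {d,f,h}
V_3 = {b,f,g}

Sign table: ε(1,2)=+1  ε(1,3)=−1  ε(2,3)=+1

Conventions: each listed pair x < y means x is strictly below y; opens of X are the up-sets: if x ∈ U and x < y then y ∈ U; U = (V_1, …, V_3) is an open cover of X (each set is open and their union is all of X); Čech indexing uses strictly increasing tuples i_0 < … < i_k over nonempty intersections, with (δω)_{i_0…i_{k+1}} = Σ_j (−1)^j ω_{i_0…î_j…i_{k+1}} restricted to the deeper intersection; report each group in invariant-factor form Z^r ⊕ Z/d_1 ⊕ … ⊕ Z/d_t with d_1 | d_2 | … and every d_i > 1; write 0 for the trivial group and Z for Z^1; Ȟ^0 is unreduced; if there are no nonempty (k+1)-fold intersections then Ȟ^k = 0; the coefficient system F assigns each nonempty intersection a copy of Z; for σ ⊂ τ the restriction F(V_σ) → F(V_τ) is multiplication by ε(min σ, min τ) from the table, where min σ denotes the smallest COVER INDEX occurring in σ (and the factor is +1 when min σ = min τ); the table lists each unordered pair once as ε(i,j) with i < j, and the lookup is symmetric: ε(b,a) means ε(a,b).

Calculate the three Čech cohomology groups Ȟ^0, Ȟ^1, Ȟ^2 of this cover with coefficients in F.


Ȟ^0(U;F) ≅ 0, Ȟ^1(U;F) ≅ Z/2 and Ȟ^2(U;F) ≅ 0

nerve of the cover:
  V12={h} V13={b,g} V23={f}
C dims 3,3; δ0: rk 3, SNF 1^2·2
Ȟ^0 = (3 − 3) − 0 = 0, so Ȟ^0 ≅ 0
Ȟ^1 = (3 − 0) − 3 = 0 plus torsion [2], so Ȟ^1 ≅ Z/2
Ȟ^2 = (0 − 0) − 0 = 0, so Ȟ^2 ≅ 0


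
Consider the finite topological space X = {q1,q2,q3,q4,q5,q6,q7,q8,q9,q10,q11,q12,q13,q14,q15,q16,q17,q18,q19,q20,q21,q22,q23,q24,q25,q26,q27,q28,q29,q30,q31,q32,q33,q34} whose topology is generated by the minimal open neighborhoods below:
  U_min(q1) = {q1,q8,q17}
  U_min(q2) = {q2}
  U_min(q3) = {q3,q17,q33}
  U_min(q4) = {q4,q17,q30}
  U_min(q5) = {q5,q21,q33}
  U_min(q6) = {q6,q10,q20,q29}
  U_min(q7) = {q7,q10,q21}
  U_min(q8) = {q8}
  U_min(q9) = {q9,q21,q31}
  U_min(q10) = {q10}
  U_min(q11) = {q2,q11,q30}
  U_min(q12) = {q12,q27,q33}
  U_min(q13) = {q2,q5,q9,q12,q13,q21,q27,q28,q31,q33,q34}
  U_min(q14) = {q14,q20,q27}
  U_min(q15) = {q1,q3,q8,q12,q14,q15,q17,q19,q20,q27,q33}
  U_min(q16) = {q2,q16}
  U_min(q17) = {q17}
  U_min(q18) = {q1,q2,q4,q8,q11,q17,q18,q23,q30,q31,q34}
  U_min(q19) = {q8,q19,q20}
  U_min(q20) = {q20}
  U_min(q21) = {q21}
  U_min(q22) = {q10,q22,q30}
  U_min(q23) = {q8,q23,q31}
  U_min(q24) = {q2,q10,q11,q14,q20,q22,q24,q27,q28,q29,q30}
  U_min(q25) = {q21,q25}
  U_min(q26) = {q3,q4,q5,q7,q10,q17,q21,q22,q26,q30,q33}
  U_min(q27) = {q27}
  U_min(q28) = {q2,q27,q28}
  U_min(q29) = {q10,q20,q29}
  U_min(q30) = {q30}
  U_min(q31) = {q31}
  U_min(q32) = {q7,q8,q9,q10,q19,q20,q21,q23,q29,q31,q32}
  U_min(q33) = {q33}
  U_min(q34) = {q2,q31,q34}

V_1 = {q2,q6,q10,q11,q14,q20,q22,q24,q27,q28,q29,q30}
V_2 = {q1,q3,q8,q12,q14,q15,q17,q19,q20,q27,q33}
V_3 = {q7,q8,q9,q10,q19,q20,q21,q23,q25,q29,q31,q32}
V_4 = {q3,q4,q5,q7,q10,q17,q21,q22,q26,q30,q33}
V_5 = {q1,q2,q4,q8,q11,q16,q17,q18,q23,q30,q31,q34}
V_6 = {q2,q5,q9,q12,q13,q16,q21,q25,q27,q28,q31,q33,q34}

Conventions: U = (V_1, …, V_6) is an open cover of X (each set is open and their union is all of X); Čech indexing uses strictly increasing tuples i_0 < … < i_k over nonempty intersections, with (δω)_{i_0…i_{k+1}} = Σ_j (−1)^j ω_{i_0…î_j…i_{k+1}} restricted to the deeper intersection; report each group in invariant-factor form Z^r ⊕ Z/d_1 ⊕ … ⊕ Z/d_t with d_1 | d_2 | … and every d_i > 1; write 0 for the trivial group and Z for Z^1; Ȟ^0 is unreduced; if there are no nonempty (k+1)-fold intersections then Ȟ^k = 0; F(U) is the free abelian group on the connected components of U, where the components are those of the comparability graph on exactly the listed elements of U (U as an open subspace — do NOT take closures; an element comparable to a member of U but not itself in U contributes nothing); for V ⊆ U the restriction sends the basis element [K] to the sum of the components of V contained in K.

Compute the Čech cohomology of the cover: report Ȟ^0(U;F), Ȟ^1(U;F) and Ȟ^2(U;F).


Ȟ^0(U;F) ≅ Z, Ȟ^1(U;F) ≅ 0, Ȟ^2(U;F) ≅ Z/2

nonempty intersections:
  V12={q14,q20,q27} V13={q10,q20,q29} V14={q10,q22,q30} V15={q2,q11,q30} V16={q2,q27,q28} V23={q8,q19,q20} V24={q3,q17,q33} V25={q1,q8,q17} V26={q12,q27,q33} V34={q7,q10,q21} V35={q8,q23,q31} V36={q9,q21,q25,q31} V45={q4,q17,q30} V46={q5,q21,q33} V56={q2,q16,q31,q34}
  V123={q20} V126={q27} V134={q10} V145={q30} V156={q2} V235={q8} V245={q17} V246={q33} V346={q21} V356={q31}
components per intersection:
  V1: {q2,q6,q10,q11,q14,q20,q22,q24,q27,q28,q29,q30}
  V2: {q1,q3,q8,q12,q14,q15,q17,q19,q20,q27,q33}
  V3: {q7,q8,q9,q10,q19,q20,q21,q23,q25,q29,q31,q32}
  V4: {q3,q4,q5,q7,q10,q17,q21,q22,q26,q30,q33}
  V5: {q1,q2,q4,q8,q11,q16,q17,q18,q23,q30,q31,q34}
  V6: {q2,q5,q9,q12,q13,q16,q21,q25,q27,q28,q31,q33,q34}
  V12: {q14,q20,q27}
  V13: {q10,q20,q29}
  V14: {q10,q22,q30}
  V15: {q2,q11,q30}
  V16: {q2,q27,q28}
  V23: {q8,q19,q20}
  V24: {q3,q17,q33}
  V25: {q1,q8,q17}
  V26: {q12,q27,q33}
  V34: {q7,q10,q21}
  V35: {q8,q23,q31}
  V36: {q9,q21,q25,q31}
  V45: {q4,q17,q30}
  V46: {q5,q21,q33}
  V56: {q2,q16,q31,q34}
  V123: {q20}
  V126: {q27}
  V134: {q10}
  V145: {q30}
  V156: {q2}
  V235: {q8}
  V245: {q17}
  V246: {q33}
  V346: {q21}
  V356: {q31}
C dims 6,15,10; δ0: rk 5, SNF 1^5; δ1: rk 10, SNF 1^9·2
Ȟ^0: (6−5)−0=1 ⇒ Z
Ȟ^1: (15−10)−5=0 ⇒ 0
Ȟ^2: (10−0)−10=0 plus torsion [2] ⇒ Z/2


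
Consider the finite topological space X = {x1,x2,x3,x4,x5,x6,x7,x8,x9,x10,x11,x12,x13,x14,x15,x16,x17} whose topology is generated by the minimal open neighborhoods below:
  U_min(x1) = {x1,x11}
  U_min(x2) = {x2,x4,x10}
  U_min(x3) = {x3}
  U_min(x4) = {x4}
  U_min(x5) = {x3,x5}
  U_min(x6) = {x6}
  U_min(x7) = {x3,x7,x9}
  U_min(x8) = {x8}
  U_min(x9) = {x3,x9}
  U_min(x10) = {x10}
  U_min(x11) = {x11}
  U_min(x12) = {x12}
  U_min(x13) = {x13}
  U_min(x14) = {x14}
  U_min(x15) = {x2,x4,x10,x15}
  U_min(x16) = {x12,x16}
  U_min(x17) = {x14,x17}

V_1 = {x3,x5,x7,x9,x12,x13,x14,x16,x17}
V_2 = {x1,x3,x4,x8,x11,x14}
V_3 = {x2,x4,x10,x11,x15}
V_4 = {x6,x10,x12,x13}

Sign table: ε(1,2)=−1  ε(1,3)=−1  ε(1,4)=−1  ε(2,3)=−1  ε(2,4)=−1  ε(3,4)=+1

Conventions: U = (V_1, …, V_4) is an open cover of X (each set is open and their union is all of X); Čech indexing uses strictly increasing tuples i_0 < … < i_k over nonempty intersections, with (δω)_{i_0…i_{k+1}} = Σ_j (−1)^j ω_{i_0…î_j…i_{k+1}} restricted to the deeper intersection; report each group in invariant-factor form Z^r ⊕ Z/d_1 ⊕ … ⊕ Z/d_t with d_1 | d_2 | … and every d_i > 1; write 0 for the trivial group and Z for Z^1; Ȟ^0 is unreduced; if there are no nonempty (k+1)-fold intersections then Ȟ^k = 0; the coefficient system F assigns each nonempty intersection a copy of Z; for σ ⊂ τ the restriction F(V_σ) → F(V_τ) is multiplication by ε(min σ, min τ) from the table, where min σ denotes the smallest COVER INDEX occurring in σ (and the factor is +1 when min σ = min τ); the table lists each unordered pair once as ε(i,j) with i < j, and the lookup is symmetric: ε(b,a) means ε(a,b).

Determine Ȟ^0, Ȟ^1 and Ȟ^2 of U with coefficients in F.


Ȟ^0 ≅ 0; Ȟ^1 ≅ Z/2; Ȟ^2 ≅ 0

cover nerve:
  V12={x3,x14} V14={x12,x13} V23={x4,x11} V34={x10}
C dims 4,4; δ0: rk 4, SNF 1^3·2
Ȟ^0: (4−4)−0=0 ⇒ 0
Ȟ^1: (4−0)−4=0 plus torsion [2] ⇒ Z/2
Ȟ^2: (0−0)−0=0 ⇒ 0


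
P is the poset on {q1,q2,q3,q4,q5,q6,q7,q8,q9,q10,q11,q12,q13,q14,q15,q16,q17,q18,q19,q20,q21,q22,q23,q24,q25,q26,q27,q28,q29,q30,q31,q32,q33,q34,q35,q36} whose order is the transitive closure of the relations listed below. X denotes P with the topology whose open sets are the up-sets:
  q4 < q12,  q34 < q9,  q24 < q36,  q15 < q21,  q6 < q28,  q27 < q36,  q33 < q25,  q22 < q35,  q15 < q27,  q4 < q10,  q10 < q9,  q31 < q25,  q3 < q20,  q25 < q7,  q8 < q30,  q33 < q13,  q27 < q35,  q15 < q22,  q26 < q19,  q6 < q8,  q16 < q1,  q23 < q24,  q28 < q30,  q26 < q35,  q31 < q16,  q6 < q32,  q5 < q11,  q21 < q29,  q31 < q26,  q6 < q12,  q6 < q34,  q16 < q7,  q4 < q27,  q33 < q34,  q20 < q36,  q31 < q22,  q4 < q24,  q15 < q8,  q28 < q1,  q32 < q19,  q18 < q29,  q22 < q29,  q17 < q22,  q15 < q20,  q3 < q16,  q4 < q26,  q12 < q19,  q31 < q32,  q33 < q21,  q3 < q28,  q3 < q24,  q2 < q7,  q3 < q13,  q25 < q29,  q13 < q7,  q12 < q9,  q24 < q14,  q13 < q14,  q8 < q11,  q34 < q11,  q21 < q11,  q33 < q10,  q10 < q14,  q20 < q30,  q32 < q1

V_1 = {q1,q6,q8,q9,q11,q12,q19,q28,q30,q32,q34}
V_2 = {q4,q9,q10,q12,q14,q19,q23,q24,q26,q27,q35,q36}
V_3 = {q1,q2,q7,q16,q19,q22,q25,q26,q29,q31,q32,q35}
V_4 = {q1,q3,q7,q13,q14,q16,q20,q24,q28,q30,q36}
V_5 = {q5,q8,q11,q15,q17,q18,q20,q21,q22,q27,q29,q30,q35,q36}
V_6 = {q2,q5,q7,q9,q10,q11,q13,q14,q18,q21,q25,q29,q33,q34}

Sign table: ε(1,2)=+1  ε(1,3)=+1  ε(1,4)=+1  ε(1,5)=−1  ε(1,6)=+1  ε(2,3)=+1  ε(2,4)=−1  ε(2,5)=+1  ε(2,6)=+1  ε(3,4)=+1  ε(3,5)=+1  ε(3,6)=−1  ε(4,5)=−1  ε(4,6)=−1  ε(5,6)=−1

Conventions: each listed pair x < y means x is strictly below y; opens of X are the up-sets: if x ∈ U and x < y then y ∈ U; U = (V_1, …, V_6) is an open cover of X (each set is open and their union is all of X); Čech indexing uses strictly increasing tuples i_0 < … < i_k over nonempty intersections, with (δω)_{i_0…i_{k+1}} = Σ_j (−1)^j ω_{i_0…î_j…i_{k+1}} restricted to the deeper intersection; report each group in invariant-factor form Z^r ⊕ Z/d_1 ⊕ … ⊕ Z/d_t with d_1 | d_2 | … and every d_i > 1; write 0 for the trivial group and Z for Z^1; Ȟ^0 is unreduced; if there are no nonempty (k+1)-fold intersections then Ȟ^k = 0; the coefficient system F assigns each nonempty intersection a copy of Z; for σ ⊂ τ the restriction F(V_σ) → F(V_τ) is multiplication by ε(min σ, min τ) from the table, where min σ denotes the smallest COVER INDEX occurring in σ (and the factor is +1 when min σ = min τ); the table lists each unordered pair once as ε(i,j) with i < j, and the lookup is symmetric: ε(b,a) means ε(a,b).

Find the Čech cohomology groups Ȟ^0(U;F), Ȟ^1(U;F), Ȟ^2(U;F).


Ȟ^0(U;F) ≅ 0, Ȟ^1(U;F) ≅ Z/2 and Ȟ^2(U;F) ≅ Z

intersection data:
  V12={q9,q12,q19} V13={q1,q19,q32} V14={q1,q28,q30} V15={q8,q11,q30} V16={q9,q11,q34} V23={q19,q26,q35} V24={q14,q24,q36} V25={q27,q35,q36} V26={q9,q10,q14} V34={q1,q7,q16} V35={q22,q29,q35} V36={q2,q7,q25,q29} V45={q20,q30,q36} V46={q7,q13,q14} V56={q5,q11,q18,q21,q29}
  V123={q19} V126={q9} V134={q1} V145={q30} V156={q11} V235={q35} V245={q36} V246={q14} V346={q7} V356={q29}
C dims 6,15,10; δ0: rk 6, SNF 1^5·2; δ1: rk 9, SNF 1^9
Ȟ^0 = (6 − 6) − 0 = 0, so Ȟ^0 ≅ 0
Ȟ^1 = (15 − 9) − 6 = 0 plus torsion [2], so Ȟ^1 ≅ Z/2
Ȟ^2 = (10 − 0) − 9 = 1, so Ȟ^2 ≅ Z


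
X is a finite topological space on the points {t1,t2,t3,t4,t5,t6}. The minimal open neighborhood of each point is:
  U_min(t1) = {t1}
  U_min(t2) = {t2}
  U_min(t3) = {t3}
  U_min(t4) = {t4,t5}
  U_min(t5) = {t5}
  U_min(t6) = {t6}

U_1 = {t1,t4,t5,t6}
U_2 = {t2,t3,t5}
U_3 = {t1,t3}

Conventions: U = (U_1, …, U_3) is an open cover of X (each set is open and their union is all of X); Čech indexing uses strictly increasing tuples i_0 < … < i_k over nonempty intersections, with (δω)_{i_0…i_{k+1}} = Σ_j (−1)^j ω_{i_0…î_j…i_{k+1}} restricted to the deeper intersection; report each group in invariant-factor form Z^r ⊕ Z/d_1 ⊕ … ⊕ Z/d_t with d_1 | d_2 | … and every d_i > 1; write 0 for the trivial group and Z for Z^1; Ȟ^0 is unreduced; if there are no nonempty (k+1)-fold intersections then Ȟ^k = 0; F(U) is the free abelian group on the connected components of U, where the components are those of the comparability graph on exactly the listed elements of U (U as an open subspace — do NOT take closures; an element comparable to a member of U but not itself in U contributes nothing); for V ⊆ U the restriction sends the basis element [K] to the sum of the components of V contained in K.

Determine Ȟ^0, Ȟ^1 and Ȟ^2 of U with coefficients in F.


nerve simplices:
  U12={t5} U13={t1} U23={t3}
components per intersection:
  U1: {t1} {t4,t5} {t6}
  U2: {t2} {t3} {t5}
  U3: {t1} {t3}
  U12: {t5}
  U13: {t1}
  U23: {t3}
C dims 8,3; δ0: rk 3, SNF 1^3
degree 0: 8−3−0 = 5 → Ȟ^0 ≅ Z^5
degree 1: 3−0−3 = 0 → Ȟ^1 ≅ 0
degree 2: 0−0−0 = 0 → Ȟ^2 ≅ 0

Ȟ^0 ≅ Z^5; Ȟ^1 ≅ 0; Ȟ^2 ≅ 0


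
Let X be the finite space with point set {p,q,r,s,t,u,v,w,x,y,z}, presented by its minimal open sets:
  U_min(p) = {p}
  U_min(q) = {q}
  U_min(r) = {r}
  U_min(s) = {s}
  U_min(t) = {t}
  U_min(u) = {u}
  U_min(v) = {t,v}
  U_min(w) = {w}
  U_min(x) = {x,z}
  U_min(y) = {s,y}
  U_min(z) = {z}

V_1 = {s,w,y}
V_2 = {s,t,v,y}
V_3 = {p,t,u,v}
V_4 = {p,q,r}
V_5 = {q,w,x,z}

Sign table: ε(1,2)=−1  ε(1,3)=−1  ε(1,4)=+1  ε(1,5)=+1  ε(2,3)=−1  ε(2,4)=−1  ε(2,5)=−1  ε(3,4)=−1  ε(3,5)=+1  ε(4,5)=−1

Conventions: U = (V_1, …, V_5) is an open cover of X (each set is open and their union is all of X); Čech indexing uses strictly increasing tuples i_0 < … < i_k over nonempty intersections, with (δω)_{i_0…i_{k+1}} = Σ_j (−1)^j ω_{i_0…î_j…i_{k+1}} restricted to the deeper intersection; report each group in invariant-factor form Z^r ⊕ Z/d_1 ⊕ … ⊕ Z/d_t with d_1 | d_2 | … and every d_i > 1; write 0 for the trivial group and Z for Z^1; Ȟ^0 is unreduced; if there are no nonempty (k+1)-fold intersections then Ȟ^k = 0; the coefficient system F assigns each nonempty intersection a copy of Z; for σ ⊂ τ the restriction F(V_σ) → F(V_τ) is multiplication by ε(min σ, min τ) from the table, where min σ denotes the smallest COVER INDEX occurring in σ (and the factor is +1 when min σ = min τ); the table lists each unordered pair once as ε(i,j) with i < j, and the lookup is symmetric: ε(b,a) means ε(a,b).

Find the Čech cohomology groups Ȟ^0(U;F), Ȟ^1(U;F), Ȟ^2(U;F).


Ȟ^0 ≅ Z,  Ȟ^1 ≅ Z,  Ȟ^2 ≅ 0

nerve of the cover:
  V12={s,y} V15={w} V23={t,v} V34={p} V45={q}
C dims 5,5; δ0: rk 4, SNF 1^4
Ȟ^0 = (5 − 4) − 0 = 1, so Ȟ^0 ≅ Z
Ȟ^1 = (5 − 0) − 4 = 1, so Ȟ^1 ≅ Z
Ȟ^2 = (0 − 0) − 0 = 0, so Ȟ^2 ≅ 0


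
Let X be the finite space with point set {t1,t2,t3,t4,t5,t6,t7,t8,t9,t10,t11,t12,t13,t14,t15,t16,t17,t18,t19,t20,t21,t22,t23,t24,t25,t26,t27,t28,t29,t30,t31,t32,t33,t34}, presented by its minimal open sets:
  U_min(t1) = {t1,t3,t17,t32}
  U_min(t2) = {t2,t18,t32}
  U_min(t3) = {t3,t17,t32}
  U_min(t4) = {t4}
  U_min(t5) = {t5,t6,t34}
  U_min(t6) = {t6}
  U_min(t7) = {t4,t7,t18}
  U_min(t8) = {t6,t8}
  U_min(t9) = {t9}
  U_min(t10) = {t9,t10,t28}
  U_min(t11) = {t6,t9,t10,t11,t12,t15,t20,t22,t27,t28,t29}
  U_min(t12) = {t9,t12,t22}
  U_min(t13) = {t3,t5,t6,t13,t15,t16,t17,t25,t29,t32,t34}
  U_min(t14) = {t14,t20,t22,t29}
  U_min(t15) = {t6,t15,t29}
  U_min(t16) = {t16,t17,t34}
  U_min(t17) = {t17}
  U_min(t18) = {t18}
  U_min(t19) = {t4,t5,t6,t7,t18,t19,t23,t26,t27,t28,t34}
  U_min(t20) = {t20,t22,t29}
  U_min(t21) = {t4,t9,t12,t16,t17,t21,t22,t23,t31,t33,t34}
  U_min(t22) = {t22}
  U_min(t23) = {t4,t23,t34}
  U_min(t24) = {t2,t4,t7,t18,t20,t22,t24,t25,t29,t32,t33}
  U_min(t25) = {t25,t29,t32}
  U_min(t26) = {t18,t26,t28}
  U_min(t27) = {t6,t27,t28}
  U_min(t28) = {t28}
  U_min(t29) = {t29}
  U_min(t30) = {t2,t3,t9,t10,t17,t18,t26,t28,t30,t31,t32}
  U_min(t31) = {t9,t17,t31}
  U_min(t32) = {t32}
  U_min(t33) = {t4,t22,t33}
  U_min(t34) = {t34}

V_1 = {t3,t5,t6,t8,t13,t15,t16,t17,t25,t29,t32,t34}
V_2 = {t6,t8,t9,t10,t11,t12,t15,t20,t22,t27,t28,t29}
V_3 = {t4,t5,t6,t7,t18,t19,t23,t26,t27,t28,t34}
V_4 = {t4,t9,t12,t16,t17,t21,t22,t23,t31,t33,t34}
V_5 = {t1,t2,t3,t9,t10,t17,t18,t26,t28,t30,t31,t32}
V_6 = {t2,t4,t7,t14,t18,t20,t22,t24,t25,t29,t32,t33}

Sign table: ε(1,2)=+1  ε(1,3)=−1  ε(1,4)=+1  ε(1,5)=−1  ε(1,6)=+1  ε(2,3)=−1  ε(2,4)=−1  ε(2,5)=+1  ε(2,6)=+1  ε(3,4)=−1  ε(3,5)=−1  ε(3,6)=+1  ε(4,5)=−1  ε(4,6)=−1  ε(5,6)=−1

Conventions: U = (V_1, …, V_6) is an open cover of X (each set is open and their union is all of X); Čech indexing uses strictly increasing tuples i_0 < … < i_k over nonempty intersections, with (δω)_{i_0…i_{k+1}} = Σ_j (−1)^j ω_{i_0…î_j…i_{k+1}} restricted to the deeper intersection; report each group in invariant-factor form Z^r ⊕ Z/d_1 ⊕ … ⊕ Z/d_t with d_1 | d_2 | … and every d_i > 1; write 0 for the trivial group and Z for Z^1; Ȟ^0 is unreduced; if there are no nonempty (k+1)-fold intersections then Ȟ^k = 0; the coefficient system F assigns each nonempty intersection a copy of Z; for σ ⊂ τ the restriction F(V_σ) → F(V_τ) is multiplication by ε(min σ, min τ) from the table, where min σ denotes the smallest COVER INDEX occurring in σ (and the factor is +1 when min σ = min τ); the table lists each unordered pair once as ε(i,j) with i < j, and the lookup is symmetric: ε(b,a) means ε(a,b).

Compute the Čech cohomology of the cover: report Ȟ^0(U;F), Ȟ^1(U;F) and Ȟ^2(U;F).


Ȟ^0(U;F) ≅ 0; Ȟ^1(U;F) ≅ Z/2; Ȟ^2(U;F) ≅ Z

cover nerve:
  V12={t6,t8,t15,t29} V13={t5,t6,t34} V14={t16,t17,t34} V15={t3,t17,t32} V16={t25,t29,t32} V23={t6,t27,t28} V24={t9,t12,t22} V25={t9,t10,t28} V26={t20,t22,t29} V34={t4,t23,t34} V35={t18,t26,t28} V36={t4,t7,t18} V45={t9,t17,t31} V46={t4,t22,t33} V56={t2,t18,t32}
  V123={t6} V126={t29} V134={t34} V145={t17} V156={t32} V235={t28} V245={t9} V246={t22} V346={t4} V356={t18}
C dims 6,15,10; δ0: rk 6, SNF 1^5·2; δ1: rk 9, SNF 1^9
Ȟ^0: (6−6)−0=0 ⇒ 0
Ȟ^1: (15−9)−6=0 plus torsion [2] ⇒ Z/2
Ȟ^2: (10−0)−9=1 ⇒ Z


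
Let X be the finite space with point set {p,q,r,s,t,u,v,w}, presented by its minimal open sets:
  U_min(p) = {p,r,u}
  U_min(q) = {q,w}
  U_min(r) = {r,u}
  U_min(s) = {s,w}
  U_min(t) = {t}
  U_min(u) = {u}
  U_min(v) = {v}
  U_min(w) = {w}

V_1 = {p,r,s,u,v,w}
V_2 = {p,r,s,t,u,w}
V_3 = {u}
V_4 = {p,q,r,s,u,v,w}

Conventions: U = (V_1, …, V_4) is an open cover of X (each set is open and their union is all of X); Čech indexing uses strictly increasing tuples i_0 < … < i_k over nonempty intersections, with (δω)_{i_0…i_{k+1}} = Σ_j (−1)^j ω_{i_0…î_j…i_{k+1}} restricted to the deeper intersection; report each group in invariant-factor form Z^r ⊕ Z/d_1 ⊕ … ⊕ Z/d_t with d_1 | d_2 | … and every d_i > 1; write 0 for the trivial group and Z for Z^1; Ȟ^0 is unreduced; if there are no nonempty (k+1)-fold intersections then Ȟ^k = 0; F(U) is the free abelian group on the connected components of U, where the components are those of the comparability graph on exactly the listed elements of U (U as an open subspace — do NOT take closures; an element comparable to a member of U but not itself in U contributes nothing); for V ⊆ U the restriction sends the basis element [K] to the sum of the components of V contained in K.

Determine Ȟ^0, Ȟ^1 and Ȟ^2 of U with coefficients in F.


Ȟ^0 = Z^4; Ȟ^1 = 0; Ȟ^2 = 0

cover nerve:
  V12={p,r,s,u,w} V13={u} V14={p,r,s,u,v,w} V23={u} V24={p,r,s,u,w} V34={u}
  V123={u} V124={p,r,s,u,w} V134={u} V234={u}
  V1234={u}
components per intersection:
  V1: {p,r,u} {s,w} {v}
  V2: {p,r,u} {s,w} {t}
  V3: {u}
  V4: {p,r,u} {q,s,w} {v}
  V12: {p,r,u} {s,w}
  V13: {u}
  V14: {p,r,u} {s,w} {v}
  V23: {u}
  V24: {p,r,u} {s,w}
  V34: {u}
  V123: {u}
  V124: {p,r,u} {s,w}
  V134: {u}
  V234: {u}
  V1234: {u}
C dims 10,10,5,1; δ0: rk 6, SNF 1^6; δ1: rk 4, SNF 1^4; δ2: rk 1, SNF 1^1
Ȟ^0: (10−6)−0=4 ⇒ Z^4
Ȟ^1: (10−4)−6=0 ⇒ 0
Ȟ^2: (5−1)−4=0 ⇒ 0
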